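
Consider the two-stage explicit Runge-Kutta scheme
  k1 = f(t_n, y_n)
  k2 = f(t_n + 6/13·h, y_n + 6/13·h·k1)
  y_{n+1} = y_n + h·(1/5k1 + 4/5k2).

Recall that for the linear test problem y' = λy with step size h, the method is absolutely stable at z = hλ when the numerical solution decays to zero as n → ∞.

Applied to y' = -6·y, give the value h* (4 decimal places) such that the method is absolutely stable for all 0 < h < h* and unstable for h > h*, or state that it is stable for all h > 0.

(-2.7083,0); λ=-6 ⇒ h* = (65/24)/6 = 0.4514.

With y'=λy (z=hλ):
  k1=λy_n ⇒ h·k1=z·y_n;  k2=λ(1+6/13z)y_n ⇒ h·k2=z(1+6/13z)y_n
  y_{n+1}/y_n = 1 + 1/5z + 4/5z(1+6/13z) = 1 + z + 24/65z²
  R(z) = 1 + z + 24/65z².

Need |R(x)|<1, x<0.
x=-1.06: |R|=0.3549
R=1: x+24/65x²=0 ⇒ x=−65/24=-2.7083; min R=1−1/(4·24/65)=0.3229>−1
Confirm numerically:
  x=-2.068: |R|=0.51106 <1
  x=-1.890: |R|=0.42893 <1
  x=-1.885: |R|=0.42696 <1
  x=-3.299: |R|=1.71949 >1
  x=-2.872: |R|=1.17356 >1
  x=-2.818: |R|=1.11411 >1
Interval (-2.7083, 0).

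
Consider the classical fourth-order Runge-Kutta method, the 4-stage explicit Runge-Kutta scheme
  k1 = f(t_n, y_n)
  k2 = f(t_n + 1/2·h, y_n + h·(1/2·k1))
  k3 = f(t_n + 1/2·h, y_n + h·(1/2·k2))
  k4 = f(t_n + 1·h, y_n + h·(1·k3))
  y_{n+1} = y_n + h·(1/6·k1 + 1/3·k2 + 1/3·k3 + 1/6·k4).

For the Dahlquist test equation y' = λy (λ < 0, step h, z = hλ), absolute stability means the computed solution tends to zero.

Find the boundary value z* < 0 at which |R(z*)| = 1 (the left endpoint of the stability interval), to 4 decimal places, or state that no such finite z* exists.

With y'=λy (z=hλ):
  order 4, 4-stage ⇒ R(z)=1+z+z^2/2+z^3/6+z^4/24
  (e.g. R(-1.68)=0.27284, |R|=0.27284)

Boundary: |R(x)|=1, x<0.
x=-1.68: |R|=0.2728
|R(-2.03)|=0.3438 |R(-1.99)|=0.3300 |R(-1.82)|=0.2886
Bisect:
  x_lo=-3.1572 |R|=1.7216  x_hi=-0.0920 |R|=0.9121
  mid=-1.62459 |R|=0.27067 →hi
  mid=-2.39090 |R|=0.55097 →hi
  mid=-2.77406 |R|=0.98319 →hi
  mid=-2.96564 |R|=1.30774 →lo
  mid=-2.86985 |R|=1.13515 →lo
  mid=-2.82195 |R|=1.05669 →lo
  mid=-2.79801 |R|=1.01934 →lo
  ...
  [-2.78547,-2.78528] ⇒ x*=-2.7853
Interval (-2.7853, 0).

left endpoint -2.7853.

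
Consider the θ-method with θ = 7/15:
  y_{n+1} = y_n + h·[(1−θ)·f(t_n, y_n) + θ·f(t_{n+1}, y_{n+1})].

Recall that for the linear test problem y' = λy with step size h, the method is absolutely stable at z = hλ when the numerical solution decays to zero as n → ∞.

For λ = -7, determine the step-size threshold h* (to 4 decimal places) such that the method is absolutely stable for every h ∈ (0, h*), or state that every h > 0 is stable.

(-30.0000,0); λ=-7 ⇒ h* = (30)/7 = 4.2857.

On y'=λy, z=hλ:
  y_{n+1} = y_n + z·[8/15·y_n + 7/15·y_{n+1}] ⇒ (1 − 7/15z)y_{n+1} = (1 + 8/15z)y_n
  Hence R(z) = (1 + 8/15z)/(1 − 7/15z).

Need |R(x)|<1, x<0.
x=-1.19: |R|=0.2349
R=−1: 1+8/15x = −1+7/15x ⇒ -1/15x=2 ⇒ x=2/(-1/15)=-30.0000
Confirm numerically:
  x=-26.043: |R|=0.97994 <1
  x=-25.090: |R|=0.97424 <1
  x=-24.807: |R|=0.97247 <1
  x=-30.133: |R|=1.00059 >1
  x=-30.077: |R|=1.00034 >1
So |R|<1 on (-30.0000, 0).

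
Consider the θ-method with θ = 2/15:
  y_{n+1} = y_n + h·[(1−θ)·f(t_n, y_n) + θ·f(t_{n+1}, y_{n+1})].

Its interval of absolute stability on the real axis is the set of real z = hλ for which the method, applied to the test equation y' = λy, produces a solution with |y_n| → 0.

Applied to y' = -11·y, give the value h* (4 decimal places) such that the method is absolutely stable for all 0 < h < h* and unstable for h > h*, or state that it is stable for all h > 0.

(-2.7273,0); λ=-11 ⇒ h* = (30/11)/11 = 0.2479.

Test eqn y'=λy, z=hλ:
  y_{n+1} = y_n + z·[13/15·y_n + 2/15·y_{n+1}] ⇒ (1 − 2/15z)y_{n+1} = (1 + 13/15z)y_n
  Hence R(z) = (1 + 13/15z)/(1 − 2/15z).

Find x<0 with |R(x)|<1.
x=-1.02: |R|=0.1021
R=−1: 1+13/15x = −1+2/15x ⇒ -11/15x=2 ⇒ x=2/(-11/15)=-2.7273
Confirm numerically:
  x=-2.457: |R|=0.85071 <1
  x=-1.824: |R|=0.46718 <1
  x=-1.586: |R|=0.30916 <1
  x=-1.159: |R|=0.00387 <1
  x=-2.792: |R|=1.03459 >1
  x=-2.750: |R|=1.01220 >1
So |R|<1 on (-2.7273, 0).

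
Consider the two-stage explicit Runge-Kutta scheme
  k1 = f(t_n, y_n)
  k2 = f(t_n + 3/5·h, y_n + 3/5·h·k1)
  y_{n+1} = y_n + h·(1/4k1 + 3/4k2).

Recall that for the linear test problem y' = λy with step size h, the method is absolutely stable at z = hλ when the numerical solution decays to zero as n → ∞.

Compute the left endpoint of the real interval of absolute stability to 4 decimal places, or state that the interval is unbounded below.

On y'=λy, z=hλ:
  k1=λy_n ⇒ h·k1=z·y_n;  k2=λ(1+3/5z)y_n ⇒ h·k2=z(1+3/5z)y_n
  y_{n+1}/y_n = 1 + 1/4z + 3/4z(1+3/5z) = 1 + z + 9/20z²
  Hence R(z) = 1 + z + 9/20z².

Find x<0 with |R(x)|<1.
x=-0.34: |R|=0.7120
R=1: x+9/20x²=0 ⇒ x=−20/9=-2.2222; min R=1−1/(4·9/20)=0.4444>−1
Confirm numerically:
  x=-1.719: |R|=0.61073 <1
  x=-1.467: |R|=0.50144 <1
  x=-1.369: |R|=0.47437 <1
  x=-1.027: |R|=0.44763 <1
  x=-2.814: |R|=1.74937 >1
  x=-2.276: |R|=1.05508 >1
So |R|<1 on (-2.2222, 0).

z* = -2.2222.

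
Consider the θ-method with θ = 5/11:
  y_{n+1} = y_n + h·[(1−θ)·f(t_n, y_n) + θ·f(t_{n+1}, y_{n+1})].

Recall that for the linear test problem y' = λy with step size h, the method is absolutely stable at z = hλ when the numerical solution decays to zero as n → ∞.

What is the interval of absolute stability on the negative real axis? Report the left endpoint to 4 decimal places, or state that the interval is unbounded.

z∈(-22.0000,0).

On y'=λy, z=hλ:
  y_{n+1} = y_n + z·[6/11·y_n + 5/11·y_{n+1}] ⇒ (1 − 5/11z)y_{n+1} = (1 + 6/11z)y_n
  Hence R(z) = (1 + 6/11z)/(1 − 5/11z).

Boundary: |R(x)|=1, x<0.
x=-0.37: |R|=0.6833
R=−1: 1+6/11x = −1+5/11x ⇒ -1/11x=2 ⇒ x=2/(-1/11)=-22.0000
Confirm numerically:
  x=-18.602: |R|=0.96733 <1
  x=-13.510: |R|=0.89192 <1
  x=-13.206: |R|=0.88584 <1
  x=-12.036: |R|=0.86002 <1
  x=-22.533: |R|=1.00431 >1
  x=-22.509: |R|=1.00412 >1
Stable set (-22.0000, 0).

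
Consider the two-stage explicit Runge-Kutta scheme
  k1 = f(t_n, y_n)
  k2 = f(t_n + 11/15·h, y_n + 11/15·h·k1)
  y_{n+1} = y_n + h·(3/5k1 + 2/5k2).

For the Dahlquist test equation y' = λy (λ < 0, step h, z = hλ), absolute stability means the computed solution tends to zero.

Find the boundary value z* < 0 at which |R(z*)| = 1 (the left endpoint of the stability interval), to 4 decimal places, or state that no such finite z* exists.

On y'=λy, z=hλ:
  k1=λy_n ⇒ h·k1=z·y_n;  k2=λ(1+11/15z)y_n ⇒ h·k2=z(1+11/15z)y_n
  y_{n+1}/y_n = 1 + 3/5z + 2/5z(1+11/15z) = 1 + z + 22/75z²
  R(z) = 1 + z + 22/75z².

Need |R(x)|<1, x<0.
x=-0.97: |R|=0.3060
R=1: x+22/75x²=0 ⇒ x=−75/22=-3.4091; min R=1−1/(4·22/75)=0.1477>−1
Confirm numerically:
  x=-3.126: |R|=0.74042 <1
  x=-2.454: |R|=0.31249 <1
  x=-2.269: |R|=0.24119 <1
  x=-3.984: |R|=1.67186 >1
  x=-3.693: |R|=1.30755 >1
  x=-3.500: |R|=1.09333 >1
So |R|<1 on (-3.4091, 0).

z* = -3.4091.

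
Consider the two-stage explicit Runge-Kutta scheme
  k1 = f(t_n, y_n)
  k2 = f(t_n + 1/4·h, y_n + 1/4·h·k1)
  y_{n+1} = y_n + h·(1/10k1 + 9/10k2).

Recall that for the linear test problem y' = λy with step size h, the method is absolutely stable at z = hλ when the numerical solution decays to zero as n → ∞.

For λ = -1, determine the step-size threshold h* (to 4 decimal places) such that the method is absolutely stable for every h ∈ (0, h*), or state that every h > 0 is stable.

(-4.4444,0); λ=-1 ⇒ h* = (40/9)/1 = 4.4444.

On y'=λy, z=hλ:
  k1=λy_n ⇒ h·k1=z·y_n;  k2=λ(1+1/4z)y_n ⇒ h·k2=z(1+1/4z)y_n
  y_{n+1}/y_n = 1 + 1/10z + 9/10z(1+1/4z) = 1 + z + 9/40z²
  R(z) = 1 + z + 9/40z².

Boundary: |R(x)|=1, x<0.
x=-0.63: |R|=0.4593
R=1: x+9/40x²=0 ⇒ x=−40/9=-4.4444; min R=1−1/(4·9/40)=-0.1111>−1
Confirm numerically:
  x=-4.288: |R|=0.84906 <1
  x=-4.218: |R|=0.78509 <1
  x=-2.892: |R|=0.01018 <1
  x=-2.349: |R|=0.10749 <1
  x=-4.923: |R|=1.53008 >1
  x=-4.835: |R|=1.42488 >1
  x=-4.675: |R|=1.24252 >1
Stable set (-4.4444, 0).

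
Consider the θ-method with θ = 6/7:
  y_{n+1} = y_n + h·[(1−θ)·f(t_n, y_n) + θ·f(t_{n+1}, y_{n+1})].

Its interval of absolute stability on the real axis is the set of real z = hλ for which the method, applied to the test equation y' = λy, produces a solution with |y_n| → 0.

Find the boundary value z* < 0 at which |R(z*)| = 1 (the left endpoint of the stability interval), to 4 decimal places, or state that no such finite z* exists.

unbounded; (−∞, 0).

With y'=λy (z=hλ):
  y_{n+1} = y_n + z·[1/7·y_n + 6/7·y_{n+1}] ⇒ (1 − 6/7z)y_{n+1} = (1 + 1/7z)y_n
  so R(z) = (1 + 1/7z)/(1 − 6/7z).

Find x<0 with |R(x)|<1.
x=-1.67: |R|=0.3132
x=-2: |R|=0.2632
x=-10: |R|=0.0448
x=-100: |R|=0.1532
θ=6/7≥1/2 ⇒ |1+1/7x|<|1−6/7x| ∀x<0 ⇒ unbounded interval.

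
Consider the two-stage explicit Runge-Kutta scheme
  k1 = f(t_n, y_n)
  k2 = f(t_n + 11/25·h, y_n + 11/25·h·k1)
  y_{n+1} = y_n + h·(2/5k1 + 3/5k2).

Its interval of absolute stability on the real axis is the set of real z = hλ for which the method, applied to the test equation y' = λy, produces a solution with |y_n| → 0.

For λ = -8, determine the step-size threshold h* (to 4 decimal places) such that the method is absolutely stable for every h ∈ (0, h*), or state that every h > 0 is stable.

Set f=λy, z=hλ:
  k1=λy_n ⇒ h·k1=z·y_n;  k2=λ(1+11/25z)y_n ⇒ h·k2=z(1+11/25z)y_n
  y_{n+1}/y_n = 1 + 2/5z + 3/5z(1+11/25z) = 1 + z + 33/125z²
  R(z) = 1 + z + 33/125z².

Find x<0 with |R(x)|<1.
x=-1.04: |R|=0.2455
R=1: x+33/125x²=0 ⇒ x=−125/33=-3.7879; min R=1−1/(4·33/125)=0.0530>−1
Confirm numerically:
  x=-2.991: |R|=0.37077 <1
  x=-2.943: |R|=0.34357 <1
  x=-2.034: |R|=0.05821 <1
  x=-1.959: |R|=0.05415 <1
  x=-4.291: |R|=1.56995 >1
  x=-4.135: |R|=1.37893 >1
  x=-4.054: |R|=1.28482 >1
So |R|<1 on (-3.7879, 0).

(-3.7879,0); λ=-8 ⇒ h* = (125/33)/8 = 0.4735.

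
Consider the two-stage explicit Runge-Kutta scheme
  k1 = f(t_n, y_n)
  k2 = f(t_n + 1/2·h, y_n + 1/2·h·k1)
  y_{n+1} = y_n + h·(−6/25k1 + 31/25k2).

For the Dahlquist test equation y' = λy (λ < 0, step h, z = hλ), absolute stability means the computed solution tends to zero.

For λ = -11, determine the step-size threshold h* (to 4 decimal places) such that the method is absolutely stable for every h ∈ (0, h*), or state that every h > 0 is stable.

(-1.6129,0); λ=-11 ⇒ h* = (50/31)/11 = 0.1466.

With y'=λy (z=hλ):
  k1=λy_n ⇒ h·k1=z·y_n;  k2=λ(1+1/2z)y_n ⇒ h·k2=z(1+1/2z)y_n
  y_{n+1}/y_n = 1 − 6/25z + 31/25z(1+1/2z) = 1 + z + 31/50z²
  Hence R(z) = 1 + z + 31/50z².

Find x<0 with |R(x)|<1.
x=-1.29: |R|=0.7417
R=1: x+31/50x²=0 ⇒ x=−50/31=-1.6129; min R=1−1/(4·31/50)=0.5968>−1
Confirm numerically:
  x=-1.518: |R|=0.91068 <1
  x=-1.396: |R|=0.81227 <1
  x=-0.890: |R|=0.60110 <1
  x=-1.862: |R|=1.28757 >1
  x=-1.824: |R|=1.23873 >1
  x=-1.657: |R|=1.04530 >1
So |R|<1 on (-1.6129, 0).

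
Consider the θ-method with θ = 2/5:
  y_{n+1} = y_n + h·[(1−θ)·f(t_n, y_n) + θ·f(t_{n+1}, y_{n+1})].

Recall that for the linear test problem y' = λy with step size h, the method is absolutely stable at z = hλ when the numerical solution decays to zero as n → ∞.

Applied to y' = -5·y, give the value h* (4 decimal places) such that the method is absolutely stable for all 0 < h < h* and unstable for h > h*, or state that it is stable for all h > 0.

(-10.0000,0); λ=-5 ⇒ h* = (10)/5 = 2.0000.

Test eqn y'=λy, z=hλ:
  y_{n+1} = y_n + z·[3/5·y_n + 2/5·y_{n+1}] ⇒ (1 − 2/5z)y_{n+1} = (1 + 3/5z)y_n
  Hence R(z) = (1 + 3/5z)/(1 − 2/5z).

Need |R(x)|<1, x<0.
x=-0.9: |R|=0.3382
R=−1: 1+3/5x = −1+2/5x ⇒ -1/5x=2 ⇒ x=2/(-1/5)=-10.0000
Confirm numerically:
  x=-9.522: |R|=0.98012 <1
  x=-7.368: |R|=0.86664 <1
  x=-4.093: |R|=0.55202 <1
  x=-10.389: |R|=1.01509 >1
  x=-10.147: |R|=1.00581 >1
Interval (-10.0000, 0).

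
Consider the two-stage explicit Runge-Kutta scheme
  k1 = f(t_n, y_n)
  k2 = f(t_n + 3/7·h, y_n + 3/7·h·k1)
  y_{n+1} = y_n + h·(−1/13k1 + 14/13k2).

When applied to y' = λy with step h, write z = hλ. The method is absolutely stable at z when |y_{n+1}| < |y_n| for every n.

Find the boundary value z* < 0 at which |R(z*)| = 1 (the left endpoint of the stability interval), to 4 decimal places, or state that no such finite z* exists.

Set f=λy, z=hλ:
  k1=λy_n ⇒ h·k1=z·y_n;  k2=λ(1+3/7z)y_n ⇒ h·k2=z(1+3/7z)y_n
  y_{n+1}/y_n = 1 − 1/13z + 14/13z(1+3/7z) = 1 + z + 6/13z²
  so R(z) = 1 + z + 6/13z².

Boundary: |R(x)|=1, x<0.
x=-0.31: |R|=0.7344
R=1: x+6/13x²=0 ⇒ x=−13/6=-2.1667; min R=1−1/(4·6/13)=0.4583>−1
Confirm numerically:
  x=-1.788: |R|=0.68751 <1
  x=-1.718: |R|=0.64424 <1
  x=-1.551: |R|=0.55928 <1
  x=-1.413: |R|=0.50849 <1
  x=-2.590: |R|=1.50605 >1
  x=-2.565: |R|=1.47157 >1
  x=-2.398: |R|=1.25603 >1
Stable set (-2.1667, 0).

z* = -2.1667.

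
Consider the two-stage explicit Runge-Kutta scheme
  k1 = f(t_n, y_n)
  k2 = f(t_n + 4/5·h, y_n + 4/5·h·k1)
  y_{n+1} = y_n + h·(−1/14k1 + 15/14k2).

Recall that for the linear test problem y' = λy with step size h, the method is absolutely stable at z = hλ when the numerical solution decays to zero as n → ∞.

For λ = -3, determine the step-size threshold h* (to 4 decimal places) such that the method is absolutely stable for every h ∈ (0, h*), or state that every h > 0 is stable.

(-1.1667,0); λ=-3 ⇒ h* = (7/6)/3 = 0.3889.

Set f=λy, z=hλ:
  k1=λy_n ⇒ h·k1=z·y_n;  k2=λ(1+4/5z)y_n ⇒ h·k2=z(1+4/5z)y_n
  y_{n+1}/y_n = 1 − 1/14z + 15/14z(1+4/5z) = 1 + z + 6/7z²
  so R(z) = 1 + z + 6/7z².

Need |R(x)|<1, x<0.
x=-1.26: |R|=1.1008
R=1: x+6/7x²=0 ⇒ x=−7/6=-1.1667; min R=1−1/(4·6/7)=0.7083>−1
Confirm numerically:
  x=-1.071: |R|=0.91218 <1
  x=-0.949: |R|=0.82294 <1
  x=-0.904: |R|=0.79647 <1
  x=-0.799: |R|=0.74820 <1
  x=-1.732: |R|=1.83928 >1
  x=-1.655: |R|=1.69274 >1
  x=-1.423: |R|=1.31265 >1
Interval (-1.1667, 0).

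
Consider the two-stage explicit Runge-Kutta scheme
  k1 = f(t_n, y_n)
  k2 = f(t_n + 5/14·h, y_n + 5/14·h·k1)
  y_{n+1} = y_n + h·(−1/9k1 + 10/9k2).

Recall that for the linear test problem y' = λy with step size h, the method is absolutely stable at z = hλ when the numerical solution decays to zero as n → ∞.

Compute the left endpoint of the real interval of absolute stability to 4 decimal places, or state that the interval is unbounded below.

Set f=λy, z=hλ:
  k1=λy_n ⇒ h·k1=z·y_n;  k2=λ(1+5/14z)y_n ⇒ h·k2=z(1+5/14z)y_n
  y_{n+1}/y_n = 1 − 1/9z + 10/9z(1+5/14z) = 1 + z + 25/63z²
  R(z) = 1 + z + 25/63z².

Boundary: |R(x)|=1, x<0.
x=-1.72: |R|=0.4540
R=1: x+25/63x²=0 ⇒ x=−63/25=-2.5200; min R=1−1/(4·25/63)=0.3700>−1
Confirm numerically:
  x=-2.401: |R|=0.88662 <1
  x=-2.361: |R|=0.85103 <1
  x=-1.204: |R|=0.37124 <1
  x=-3.048: |R|=1.63863 >1
  x=-2.551: |R|=1.03138 >1
Stable set (-2.5200, 0).

z* = -2.5200.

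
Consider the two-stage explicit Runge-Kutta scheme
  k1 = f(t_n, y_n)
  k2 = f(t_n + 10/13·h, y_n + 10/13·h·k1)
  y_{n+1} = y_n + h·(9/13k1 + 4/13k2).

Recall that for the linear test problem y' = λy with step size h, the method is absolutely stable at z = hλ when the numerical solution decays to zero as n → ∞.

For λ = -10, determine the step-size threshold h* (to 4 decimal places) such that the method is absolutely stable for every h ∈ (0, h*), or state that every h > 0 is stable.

Test eqn y'=λy, z=hλ:
  k1=λy_n ⇒ h·k1=z·y_n;  k2=λ(1+10/13z)y_n ⇒ h·k2=z(1+10/13z)y_n
  y_{n+1}/y_n = 1 + 9/13z + 4/13z(1+10/13z) = 1 + z + 40/169z²
  R(z) = 1 + z + 40/169z².

Need |R(x)|<1, x<0.
x=-0.61: |R|=0.4781
R=1: x+40/169x²=0 ⇒ x=−169/40=-4.2250; min R=1−1/(4·40/169)=-0.0563>−1
Confirm numerically:
  x=-2.938: |R|=0.10504 <1
  x=-2.188: |R|=0.05490 <1
  x=-1.732: |R|=0.02198 <1
  x=-4.624: |R|=1.43668 >1
  x=-4.271: |R|=1.04650 >1
Stable set (-4.2250, 0).

(-4.2250,0); λ=-10 ⇒ h* = (169/40)/10 = 0.4225.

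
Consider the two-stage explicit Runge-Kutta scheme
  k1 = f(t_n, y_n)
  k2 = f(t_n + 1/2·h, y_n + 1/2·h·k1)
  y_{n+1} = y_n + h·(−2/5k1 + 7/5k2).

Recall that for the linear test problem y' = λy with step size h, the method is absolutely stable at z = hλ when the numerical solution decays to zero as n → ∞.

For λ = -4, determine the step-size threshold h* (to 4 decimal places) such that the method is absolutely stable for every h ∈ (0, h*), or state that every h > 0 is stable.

(-1.4286,0); λ=-4 ⇒ h* = (10/7)/4 = 0.3571.

With y'=λy (z=hλ):
  k1=λy_n ⇒ h·k1=z·y_n;  k2=λ(1+1/2z)y_n ⇒ h·k2=z(1+1/2z)y_n
  y_{n+1}/y_n = 1 − 2/5z + 7/5z(1+1/2z) = 1 + z + 7/10z²
  ⇒ R(z) = 1 + z + 7/10z².

Find x<0 with |R(x)|<1.
x=-1.14: |R|=0.7697
R=1: x+7/10x²=0 ⇒ x=−10/7=-1.4286; min R=1−1/(4·7/10)=0.6429>−1
Confirm numerically:
  x=-0.924: |R|=0.67364 <1
  x=-0.877: |R|=0.66139 <1
  x=-0.573: |R|=0.65683 <1
  x=-1.876: |R|=1.58756 >1
  x=-1.766: |R|=1.41713 >1
  x=-1.527: |R|=1.10521 >1
Stable set (-1.4286, 0).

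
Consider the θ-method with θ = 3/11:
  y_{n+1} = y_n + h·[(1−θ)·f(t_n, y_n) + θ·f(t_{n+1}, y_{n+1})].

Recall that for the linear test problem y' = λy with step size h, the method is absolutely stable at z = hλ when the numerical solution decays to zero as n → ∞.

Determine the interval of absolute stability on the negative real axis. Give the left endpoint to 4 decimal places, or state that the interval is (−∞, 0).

(-4.4000, 0).

With y'=λy (z=hλ):
  y_{n+1} = y_n + z·[8/11·y_n + 3/11·y_{n+1}] ⇒ (1 − 3/11z)y_{n+1} = (1 + 8/11z)y_n
  Hence R(z) = (1 + 8/11z)/(1 − 3/11z).

Boundary: |R(x)|=1, x<0.
x=-1.18: |R|=0.1073
R=−1: 1+8/11x = −1+3/11x ⇒ -5/11x=2 ⇒ x=2/(-5/11)=-4.4000
Confirm numerically:
  x=-4.111: |R|=0.93807 <1
  x=-4.097: |R|=0.93495 <1
  x=-2.146: |R|=0.35371 <1
  x=-4.881: |R|=1.09379 >1
  x=-4.668: |R|=1.05359 >1
  x=-4.434: |R|=1.00700 >1
Interval (-4.4000, 0).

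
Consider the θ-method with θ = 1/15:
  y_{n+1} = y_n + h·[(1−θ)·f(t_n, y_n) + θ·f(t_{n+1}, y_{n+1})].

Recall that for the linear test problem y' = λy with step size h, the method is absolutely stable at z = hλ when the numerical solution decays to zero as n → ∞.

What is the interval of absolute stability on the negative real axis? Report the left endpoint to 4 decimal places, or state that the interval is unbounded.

On y'=λy, z=hλ:
  y_{n+1} = y_n + z·[14/15·y_n + 1/15·y_{n+1}] ⇒ (1 − 1/15z)y_{n+1} = (1 + 14/15z)y_n
  R(z) = (1 + 14/15z)/(1 − 1/15z).

Find x<0 with |R(x)|<1.
x=-0.45: |R|=0.5631
R=−1: 1+14/15x = −1+1/15x ⇒ -13/15x=2 ⇒ x=2/(-13/15)=-2.3077
Confirm numerically:
  x=-2.208: |R|=0.92469 <1
  x=-1.366: |R|=0.25199 <1
  x=-1.292: |R|=0.18954 <1
  x=-2.867: |R|=1.40695 >1
  x=-2.385: |R|=1.05781 >1
  x=-2.362: |R|=1.04066 >1
So |R|<1 on (-2.3077, 0).

z∈(-2.3077,0).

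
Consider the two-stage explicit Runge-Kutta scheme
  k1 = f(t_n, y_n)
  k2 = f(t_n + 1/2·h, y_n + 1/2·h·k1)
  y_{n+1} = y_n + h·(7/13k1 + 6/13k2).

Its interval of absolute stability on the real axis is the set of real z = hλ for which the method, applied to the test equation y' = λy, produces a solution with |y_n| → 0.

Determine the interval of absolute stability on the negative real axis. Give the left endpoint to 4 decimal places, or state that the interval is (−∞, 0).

(-4.3333, 0).

On y'=λy, z=hλ:
  k1=λy_n ⇒ h·k1=z·y_n;  k2=λ(1+1/2z)y_n ⇒ h·k2=z(1+1/2z)y_n
  y_{n+1}/y_n = 1 + 7/13z + 6/13z(1+1/2z) = 1 + z + 3/13z²
  so R(z) = 1 + z + 3/13z².

Find x<0 with |R(x)|<1.
x=-1.41: |R|=0.0488
R=1: x+3/13x²=0 ⇒ x=−13/3=-4.3333; min R=1−1/(4·3/13)=-0.0833>−1
Confirm numerically:
  x=-3.884: |R|=0.59726 <1
  x=-2.475: |R|=0.06139 <1
  x=-2.313: |R|=0.07839 <1
  x=-1.790: |R|=0.05059 <1
  x=-4.688: |R|=1.38369 >1
  x=-4.544: |R|=1.22091 >1
Stable set (-4.3333, 0).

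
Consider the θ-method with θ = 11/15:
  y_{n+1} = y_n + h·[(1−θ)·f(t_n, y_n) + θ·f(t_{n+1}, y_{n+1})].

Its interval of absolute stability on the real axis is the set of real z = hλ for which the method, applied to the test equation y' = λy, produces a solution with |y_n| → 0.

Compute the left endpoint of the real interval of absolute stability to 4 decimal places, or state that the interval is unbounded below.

unbounded; (−∞, 0).

On y'=λy, z=hλ:
  y_{n+1} = y_n + z·[4/15·y_n + 11/15·y_{n+1}] ⇒ (1 − 11/15z)y_{n+1} = (1 + 4/15z)y_n
  ⇒ R(z) = (1 + 4/15z)/(1 − 11/15z).

Need |R(x)|<1, x<0.
x=-0.68: |R|=0.5463
x=-2: |R|=0.1892
x=-10: |R|=0.2000
x=-100: |R|=0.3453
θ=11/15≥1/2 ⇒ |1+4/15x|<|1−11/15x| ∀x<0 ⇒ unbounded interval.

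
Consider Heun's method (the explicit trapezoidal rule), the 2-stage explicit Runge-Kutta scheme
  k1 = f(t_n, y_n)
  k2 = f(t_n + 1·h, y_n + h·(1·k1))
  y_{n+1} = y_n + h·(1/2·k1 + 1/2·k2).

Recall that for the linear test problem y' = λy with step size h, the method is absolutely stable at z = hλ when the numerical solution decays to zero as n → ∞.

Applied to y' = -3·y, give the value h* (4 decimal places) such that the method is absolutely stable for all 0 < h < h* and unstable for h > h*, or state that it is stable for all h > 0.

Set f=λy, z=hλ:
  order 2, 2-stage ⇒ R(z)=1+z+z^2/2
  (e.g. R(-0.32)=0.73120, |R|=0.73120)

Boundary: |R(x)|=1, x<0.
x=-0.32: |R|=0.7312
|R(-2.39)|=1.4661 |R(-2.05)|=1.0512 |R(-0.57)|=0.5924
Bisect:
  x_lo=-2.7299 |R|=1.9962  x_hi=-0.3622 |R|=0.7034
  mid=-1.54600 |R|=0.64906 →hi
  mid=-2.13793 |R|=1.14744 →lo
  mid=-1.84197 |R|=0.85445 →hi
  mid=-1.98995 |R|=0.99000 →hi
  mid=-2.06394 |R|=1.06598 →lo
  mid=-2.02694 |R|=1.02731 →lo
  mid=-2.00844 |R|=1.00848 →lo
  mid=-1.99920 |R|=0.99920 →hi
  mid=-2.00382 |R|=1.00383 →lo
  mid=-2.00151 |R|=1.00151 →lo
  ...
  [-2.00006,-1.99992] ⇒ x*=-2.0000
So |R|<1 on (-2.0000, 0).

(-2.0000,0); λ=-3 ⇒ h* = 0.6667.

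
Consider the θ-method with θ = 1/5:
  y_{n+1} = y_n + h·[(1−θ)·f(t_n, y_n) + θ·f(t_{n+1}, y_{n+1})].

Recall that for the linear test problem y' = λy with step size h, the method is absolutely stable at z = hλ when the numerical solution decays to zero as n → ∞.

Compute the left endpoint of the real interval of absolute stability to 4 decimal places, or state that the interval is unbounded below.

z* = -3.3333.

On y'=λy, z=hλ:
  y_{n+1} = y_n + z·[4/5·y_n + 1/5·y_{n+1}] ⇒ (1 − 1/5z)y_{n+1} = (1 + 4/5z)y_n
  Hence R(z) = (1 + 4/5z)/(1 − 1/5z).

Need |R(x)|<1, x<0.
x=-0.67: |R|=0.4092
R=−1: 1+4/5x = −1+1/5x ⇒ -3/5x=2 ⇒ x=2/(-3/5)=-3.3333
Confirm numerically:
  x=-3.002: |R|=0.87578 <1
  x=-2.717: |R|=0.76040 <1
  x=-2.075: |R|=0.46643 <1
  x=-3.791: |R|=1.15618 >1
  x=-3.405: |R|=1.02558 >1
  x=-3.370: |R|=1.01314 >1
So |R|<1 on (-3.3333, 0).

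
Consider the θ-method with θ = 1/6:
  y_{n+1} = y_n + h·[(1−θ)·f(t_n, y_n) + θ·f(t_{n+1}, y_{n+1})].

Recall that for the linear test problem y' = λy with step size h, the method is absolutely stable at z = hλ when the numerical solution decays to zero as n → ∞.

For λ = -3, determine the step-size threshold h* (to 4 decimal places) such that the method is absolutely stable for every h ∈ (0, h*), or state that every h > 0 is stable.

With y'=λy (z=hλ):
  y_{n+1} = y_n + z·[5/6·y_n + 1/6·y_{n+1}] ⇒ (1 − 1/6z)y_{n+1} = (1 + 5/6z)y_n
  ⇒ R(z) = (1 + 5/6z)/(1 − 1/6z).

Solve |R(x)|<1 on ℝ⁻.
x=-0.85: |R|=0.2555
R=−1: 1+5/6x = −1+1/6x ⇒ -2/3x=2 ⇒ x=2/(-2/3)=-3.0000
Confirm numerically:
  x=-2.804: |R|=0.91095 <1
  x=-1.997: |R|=0.49831 <1
  x=-1.867: |R|=0.42392 <1
  x=-3.502: |R|=1.21132 >1
  x=-3.194: |R|=1.08440 >1
Interval (-3.0000, 0).

(-3.0000,0); λ=-3 ⇒ h* = (3)/3 = 1.0000.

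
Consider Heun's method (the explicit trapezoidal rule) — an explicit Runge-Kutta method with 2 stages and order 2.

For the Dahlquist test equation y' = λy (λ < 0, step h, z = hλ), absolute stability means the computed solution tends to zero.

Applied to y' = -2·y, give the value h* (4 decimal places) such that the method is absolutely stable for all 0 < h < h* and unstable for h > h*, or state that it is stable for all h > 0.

(-2.0000,0); λ=-2 ⇒ h* = 1.0000.

With y'=λy (z=hλ):
  order 2, 2-stage ⇒ R(z)=1+z+z^2/2
  (e.g. R(-1.09)=0.50405, |R|=0.50405)

Need |R(x)|<1, x<0.
x=-1.09: |R|=0.5040
|R(-2.33)|=1.3845 |R(-1.8)|=0.8200 |R(-1.4)|=0.5800
Bisect:
  x_lo=-2.7250 |R|=1.9879  x_hi=-0.2893 |R|=0.7526
  mid=-1.50715 |R|=0.62860 →hi
  mid=-2.11609 |R|=1.12283 →lo
  mid=-1.81162 |R|=0.82937 →hi
  mid=-1.96386 |R|=0.96451 →hi
  mid=-2.03997 |R|=1.04077 →lo
  mid=-2.00192 |R|=1.00192 →lo
  mid=-1.98289 |R|=0.98303 →hi
  mid=-1.99240 |R|=0.99243 →hi
  ...
  [-2.00013,-1.99998] ⇒ x*=-2.0000
So |R|<1 on (-2.0000, 0).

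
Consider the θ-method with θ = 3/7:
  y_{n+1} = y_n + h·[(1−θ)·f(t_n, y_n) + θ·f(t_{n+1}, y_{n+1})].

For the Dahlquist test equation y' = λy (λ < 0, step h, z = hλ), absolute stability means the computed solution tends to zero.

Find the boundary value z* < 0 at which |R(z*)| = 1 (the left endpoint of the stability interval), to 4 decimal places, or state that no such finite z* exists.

left endpoint -14.0000.

On y'=λy, z=hλ:
  y_{n+1} = y_n + z·[4/7·y_n + 3/7·y_{n+1}] ⇒ (1 − 3/7z)y_{n+1} = (1 + 4/7z)y_n
  R(z) = (1 + 4/7z)/(1 − 3/7z).

Boundary: |R(x)|=1, x<0.
x=-1.69: |R|=0.0199
R=−1: 1+4/7x = −1+3/7x ⇒ -1/7x=2 ⇒ x=2/(-1/7)=-14.0000
Confirm numerically:
  x=-13.149: |R|=0.98168 <1
  x=-11.479: |R|=0.93916 <1
  x=-10.634: |R|=0.91347 <1
  x=-14.307: |R|=1.00615 >1
  x=-14.060: |R|=1.00122 >1
Stable set (-14.0000, 0).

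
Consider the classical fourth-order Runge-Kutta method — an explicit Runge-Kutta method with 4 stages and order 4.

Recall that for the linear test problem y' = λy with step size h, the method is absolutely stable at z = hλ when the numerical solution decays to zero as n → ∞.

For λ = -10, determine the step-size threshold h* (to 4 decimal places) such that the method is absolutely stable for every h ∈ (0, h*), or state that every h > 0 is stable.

With y'=λy (z=hλ):
  order 4, 4-stage ⇒ R(z)=1+z+z^2/2+z^3/6+z^4/24
  (e.g. R(-1.03)=0.36523, |R|=0.36523)

Find x<0 with |R(x)|<1.
x=-1.03: |R|=0.3652
|R(-2.57)|=0.7210 |R(-1.3)|=0.2978 |R(-1.17)|=0.3256
Bisect:
  x_lo=-3.3737 |R|=2.3151  x_hi=-0.2614 |R|=0.7700
  mid=-1.81751 |R|=0.28819 →hi
  mid=-2.59559 |R|=0.74968 →hi
  mid=-2.98463 |R|=1.34455 →lo
  mid=-2.79011 |R|=1.00728 →lo
  mid=-2.69285 |R|=0.86934 →hi
  mid=-2.74148 |R|=0.93593 →hi
  mid=-2.76579 |R|=0.97100 →hi
  mid=-2.77795 |R|=0.98899 →hi
  mid=-2.78403 |R|=0.99810 →hi
  mid=-2.78707 |R|=1.00268 →lo
  ...
  [-2.78536,-2.78517] ⇒ x*=-2.7853
So |R|<1 on (-2.7853, 0).

(-2.7853,0); λ=-10 ⇒ h* = 0.2785.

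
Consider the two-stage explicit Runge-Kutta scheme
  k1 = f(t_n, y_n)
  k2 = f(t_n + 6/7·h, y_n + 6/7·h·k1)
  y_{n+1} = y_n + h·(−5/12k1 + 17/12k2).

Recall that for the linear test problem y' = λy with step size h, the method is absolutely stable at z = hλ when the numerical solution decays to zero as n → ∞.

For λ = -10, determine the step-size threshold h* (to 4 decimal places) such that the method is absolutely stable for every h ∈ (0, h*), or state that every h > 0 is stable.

(-0.8235,0); λ=-10 ⇒ h* = (14/17)/10 = 0.0824.

On y'=λy, z=hλ:
  k1=λy_n ⇒ h·k1=z·y_n;  k2=λ(1+6/7z)y_n ⇒ h·k2=z(1+6/7z)y_n
  y_{n+1}/y_n = 1 − 5/12z + 17/12z(1+6/7z) = 1 + z + 17/14z²
  R(z) = 1 + z + 17/14z².

Boundary: |R(x)|=1, x<0.
x=-1.53: |R|=2.3125
R=1: x+17/14x²=0 ⇒ x=−14/17=-0.8235; min R=1−1/(4·17/14)=0.7941>−1
Confirm numerically:
  x=-0.704: |R|=0.89782 <1
  x=-0.587: |R|=0.83141 <1
  x=-0.498: |R|=0.80315 <1
  x=-1.402: |R|=1.98480 >1
  x=-1.032: |R|=1.26124 >1
  x=-0.909: |R|=1.09434 >1
Interval (-0.8235, 0).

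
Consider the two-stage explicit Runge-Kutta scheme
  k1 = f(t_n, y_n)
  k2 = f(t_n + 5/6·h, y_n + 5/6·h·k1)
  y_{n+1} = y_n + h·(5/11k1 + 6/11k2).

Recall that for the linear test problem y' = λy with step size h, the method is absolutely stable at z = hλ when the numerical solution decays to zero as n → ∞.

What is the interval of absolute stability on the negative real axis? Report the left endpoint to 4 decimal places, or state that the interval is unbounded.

On y'=λy, z=hλ:
  k1=λy_n ⇒ h·k1=z·y_n;  k2=λ(1+5/6z)y_n ⇒ h·k2=z(1+5/6z)y_n
  y_{n+1}/y_n = 1 + 5/11z + 6/11z(1+5/6z) = 1 + z + 5/11z²
  Hence R(z) = 1 + z + 5/11z².

Boundary: |R(x)|=1, x<0.
x=-1.33: |R|=0.4740
R=1: x+5/11x²=0 ⇒ x=−11/5=-2.2000; min R=1−1/(4·5/11)=0.4500>−1
Confirm numerically:
  x=-1.619: |R|=0.57244 <1
  x=-1.410: |R|=0.49368 <1
  x=-1.208: |R|=0.45530 <1
  x=-0.985: |R|=0.45601 <1
  x=-2.481: |R|=1.31689 >1
  x=-2.321: |R|=1.12765 >1
Stable set (-2.2000, 0).

(-2.2000, 0).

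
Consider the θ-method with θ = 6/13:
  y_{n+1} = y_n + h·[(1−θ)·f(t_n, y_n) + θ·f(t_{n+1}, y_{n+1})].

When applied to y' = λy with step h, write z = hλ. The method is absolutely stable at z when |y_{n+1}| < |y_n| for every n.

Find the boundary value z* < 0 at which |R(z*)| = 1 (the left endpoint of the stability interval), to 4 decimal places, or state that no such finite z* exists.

With y'=λy (z=hλ):
  y_{n+1} = y_n + z·[7/13·y_n + 6/13·y_{n+1}] ⇒ (1 − 6/13z)y_{n+1} = (1 + 7/13z)y_n
  R(z) = (1 + 7/13z)/(1 − 6/13z).

Find x<0 with |R(x)|<1.
x=-0.61: |R|=0.5240
R=−1: 1+7/13x = −1+6/13x ⇒ -1/13x=2 ⇒ x=2/(-1/13)=-26.0000
Confirm numerically:
  x=-19.520: |R|=0.95020 <1
  x=-16.436: |R|=0.91431 <1
  x=-15.598: |R|=0.90241 <1
  x=-26.468: |R|=1.00272 >1
  x=-26.349: |R|=1.00204 >1
So |R|<1 on (-26.0000, 0).

left endpoint -26.0000.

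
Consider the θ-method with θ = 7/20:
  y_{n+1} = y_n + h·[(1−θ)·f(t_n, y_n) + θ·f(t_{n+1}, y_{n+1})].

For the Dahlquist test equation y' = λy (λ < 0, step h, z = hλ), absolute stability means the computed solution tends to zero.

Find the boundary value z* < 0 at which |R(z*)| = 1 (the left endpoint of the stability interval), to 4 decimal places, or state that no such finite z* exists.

z* = -6.6667.

On y'=λy, z=hλ:
  y_{n+1} = y_n + z·[13/20·y_n + 7/20·y_{n+1}] ⇒ (1 − 7/20z)y_{n+1} = (1 + 13/20z)y_n
  so R(z) = (1 + 13/20z)/(1 − 7/20z).

Need |R(x)|<1, x<0.
x=-0.39: |R|=0.6568
R=−1: 1+13/20x = −1+7/20x ⇒ -3/10x=2 ⇒ x=2/(-3/10)=-6.6667
Confirm numerically:
  x=-6.008: |R|=0.93632 <1
  x=-5.860: |R|=0.92068 <1
  x=-4.330: |R|=0.72133 <1
  x=-6.954: |R|=1.02510 >1
  x=-6.839: |R|=1.01523 >1
Interval (-6.6667, 0).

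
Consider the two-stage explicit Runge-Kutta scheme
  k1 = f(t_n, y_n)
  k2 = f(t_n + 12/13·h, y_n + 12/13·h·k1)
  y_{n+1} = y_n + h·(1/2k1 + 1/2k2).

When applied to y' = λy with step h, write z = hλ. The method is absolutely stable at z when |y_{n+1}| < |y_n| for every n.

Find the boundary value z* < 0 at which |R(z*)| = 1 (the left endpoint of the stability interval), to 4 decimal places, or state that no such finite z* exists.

Test eqn y'=λy, z=hλ:
  k1=λy_n ⇒ h·k1=z·y_n;  k2=λ(1+12/13z)y_n ⇒ h·k2=z(1+12/13z)y_n
  y_{n+1}/y_n = 1 + 1/2z + 1/2z(1+12/13z) = 1 + z + 6/13z²
  Hence R(z) = 1 + z + 6/13z².

Need |R(x)|<1, x<0.
x=-1.61: |R|=0.5864
R=1: x+6/13x²=0 ⇒ x=−13/6=-2.1667; min R=1−1/(4·6/13)=0.4583>−1
Confirm numerically:
  x=-2.056: |R|=0.89499 <1
  x=-1.978: |R|=0.82776 <1
  x=-1.735: |R|=0.65433 <1
  x=-1.167: |R|=0.46156 <1
  x=-2.549: |R|=1.44980 >1
  x=-2.205: |R|=1.03901 >1
Stable set (-2.1667, 0).

left endpoint -2.1667.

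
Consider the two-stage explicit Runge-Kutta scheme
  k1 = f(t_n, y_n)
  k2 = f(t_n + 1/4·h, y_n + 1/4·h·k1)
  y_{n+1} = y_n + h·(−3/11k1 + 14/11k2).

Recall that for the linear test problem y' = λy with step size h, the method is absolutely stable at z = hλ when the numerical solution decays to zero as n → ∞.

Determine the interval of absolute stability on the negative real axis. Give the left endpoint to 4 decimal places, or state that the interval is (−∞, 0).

(-3.1429, 0).

With y'=λy (z=hλ):
  k1=λy_n ⇒ h·k1=z·y_n;  k2=λ(1+1/4z)y_n ⇒ h·k2=z(1+1/4z)y_n
  y_{n+1}/y_n = 1 − 3/11z + 14/11z(1+1/4z) = 1 + z + 7/22z²
  ⇒ R(z) = 1 + z + 7/22z².

Solve |R(x)|<1 on ℝ⁻.
x=-1.28: |R|=0.2413
R=1: x+7/22x²=0 ⇒ x=−22/7=-3.1429; min R=1−1/(4·7/22)=0.2143>−1
Confirm numerically:
  x=-2.995: |R|=0.85910 <1
  x=-2.868: |R|=0.74918 <1
  x=-2.578: |R|=0.53666 <1
  x=-2.302: |R|=0.38411 <1
  x=-3.568: |R|=1.48265 >1
  x=-3.375: |R|=1.24929 >1
  x=-3.296: |R|=1.16061 >1
Stable set (-3.1429, 0).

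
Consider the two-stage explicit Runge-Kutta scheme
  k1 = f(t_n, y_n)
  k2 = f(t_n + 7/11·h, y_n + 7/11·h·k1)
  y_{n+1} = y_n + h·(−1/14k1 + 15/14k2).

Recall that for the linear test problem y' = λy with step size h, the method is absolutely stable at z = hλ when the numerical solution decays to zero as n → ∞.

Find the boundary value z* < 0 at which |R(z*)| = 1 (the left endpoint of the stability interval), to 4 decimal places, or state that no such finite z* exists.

z* = -1.4667.

On y'=λy, z=hλ:
  k1=λy_n ⇒ h·k1=z·y_n;  k2=λ(1+7/11z)y_n ⇒ h·k2=z(1+7/11z)y_n
  y_{n+1}/y_n = 1 − 1/14z + 15/14z(1+7/11z) = 1 + z + 15/22z²
  so R(z) = 1 + z + 15/22z².

Boundary: |R(x)|=1, x<0.
x=-0.31: |R|=0.7555
R=1: x+15/22x²=0 ⇒ x=−22/15=-1.4667; min R=1−1/(4·15/22)=0.6333>−1
Confirm numerically:
  x=-1.206: |R|=0.78566 <1
  x=-0.664: |R|=0.63661 <1
  x=-0.596: |R|=0.64619 <1
  x=-1.750: |R|=1.33807 >1
  x=-1.720: |R|=1.29709 >1
So |R|<1 on (-1.4667, 0).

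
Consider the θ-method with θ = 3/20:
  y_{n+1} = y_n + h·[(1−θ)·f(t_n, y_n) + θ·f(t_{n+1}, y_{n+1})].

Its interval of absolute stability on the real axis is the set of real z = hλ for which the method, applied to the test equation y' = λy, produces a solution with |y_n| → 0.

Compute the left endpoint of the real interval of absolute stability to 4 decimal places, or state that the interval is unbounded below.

left endpoint -2.8571.

Test eqn y'=λy, z=hλ:
  y_{n+1} = y_n + z·[17/20·y_n + 3/20·y_{n+1}] ⇒ (1 − 3/20z)y_{n+1} = (1 + 17/20z)y_n
  R(z) = (1 + 17/20z)/(1 − 3/20z).

Find x<0 with |R(x)|<1.
x=-1.01: |R|=0.1229
R=−1: 1+17/20x = −1+3/20x ⇒ -7/10x=2 ⇒ x=2/(-7/10)=-2.8571
Confirm numerically:
  x=-2.571: |R|=0.85545 <1
  x=-2.224: |R|=0.66767 <1
  x=-1.658: |R|=0.32778 <1
  x=-3.181: |R|=1.15347 >1
  x=-2.898: |R|=1.01993 >1
Interval (-2.8571, 0).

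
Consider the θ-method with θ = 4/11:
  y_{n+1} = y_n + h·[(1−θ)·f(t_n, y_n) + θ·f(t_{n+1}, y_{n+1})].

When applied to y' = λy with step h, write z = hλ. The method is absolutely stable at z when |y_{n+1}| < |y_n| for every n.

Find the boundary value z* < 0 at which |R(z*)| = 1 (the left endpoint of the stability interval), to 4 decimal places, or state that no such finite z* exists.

With y'=λy (z=hλ):
  y_{n+1} = y_n + z·[7/11·y_n + 4/11·y_{n+1}] ⇒ (1 − 4/11z)y_{n+1} = (1 + 7/11z)y_n
  R(z) = (1 + 7/11z)/(1 − 4/11z).

Find x<0 with |R(x)|<1.
x=-1.78: |R|=0.0806
R=−1: 1+7/11x = −1+4/11x ⇒ -3/11x=2 ⇒ x=2/(-3/11)=-7.3333
Confirm numerically:
  x=-6.250: |R|=0.90972 <1
  x=-5.433: |R|=0.82583 <1
  x=-4.158: |R|=0.65525 <1
  x=-3.146: |R|=0.46735 <1
  x=-7.764: |R|=1.03072 >1
  x=-7.611: |R|=1.02010 >1
So |R|<1 on (-7.3333, 0).

z* = -7.3333.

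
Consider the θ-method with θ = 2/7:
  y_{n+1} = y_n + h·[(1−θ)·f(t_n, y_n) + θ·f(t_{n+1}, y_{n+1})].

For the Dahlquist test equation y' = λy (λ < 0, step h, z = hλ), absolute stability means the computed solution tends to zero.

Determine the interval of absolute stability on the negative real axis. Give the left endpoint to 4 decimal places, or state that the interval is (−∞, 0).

z∈(-4.6667,0).

On y'=λy, z=hλ:
  y_{n+1} = y_n + z·[5/7·y_n + 2/7·y_{n+1}] ⇒ (1 − 2/7z)y_{n+1} = (1 + 5/7z)y_n
  ⇒ R(z) = (1 + 5/7z)/(1 − 2/7z).

Solve |R(x)|<1 on ℝ⁻.
x=-1.33: |R|=0.0362
R=−1: 1+5/7x = −1+2/7x ⇒ -3/7x=2 ⇒ x=2/(-3/7)=-4.6667
Confirm numerically:
  x=-3.436: |R|=0.73385 <1
  x=-3.169: |R|=0.66314 <1
  x=-2.113: |R|=0.31757 <1
  x=-5.200: |R|=1.09195 >1
  x=-4.802: |R|=1.02445 >1
  x=-4.721: |R|=1.00991 >1
Interval (-4.6667, 0).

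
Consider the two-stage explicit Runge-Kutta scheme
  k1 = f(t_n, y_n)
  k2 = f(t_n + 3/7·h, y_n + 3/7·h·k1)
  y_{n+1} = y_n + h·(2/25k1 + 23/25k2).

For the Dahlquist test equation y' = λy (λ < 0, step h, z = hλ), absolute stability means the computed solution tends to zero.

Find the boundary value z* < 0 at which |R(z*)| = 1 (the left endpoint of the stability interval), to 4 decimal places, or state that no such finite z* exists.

With y'=λy (z=hλ):
  k1=λy_n ⇒ h·k1=z·y_n;  k2=λ(1+3/7z)y_n ⇒ h·k2=z(1+3/7z)y_n
  y_{n+1}/y_n = 1 + 2/25z + 23/25z(1+3/7z) = 1 + z + 69/175z²
  Hence R(z) = 1 + z + 69/175z².

Find x<0 with |R(x)|<1.
x=-1.35: |R|=0.3686
R=1: x+69/175x²=0 ⇒ x=−175/69=-2.5362; min R=1−1/(4·69/175)=0.3659>−1
Confirm numerically:
  x=-2.425: |R|=0.89365 <1
  x=-2.287: |R|=0.77526 <1
  x=-1.496: |R|=0.38642 <1
  x=-1.150: |R|=0.37144 <1
  x=-3.099: |R|=1.68764 >1
  x=-2.932: |R|=1.45753 >1
  x=-2.810: |R|=1.30332 >1
So |R|<1 on (-2.5362, 0).

left endpoint -2.5362.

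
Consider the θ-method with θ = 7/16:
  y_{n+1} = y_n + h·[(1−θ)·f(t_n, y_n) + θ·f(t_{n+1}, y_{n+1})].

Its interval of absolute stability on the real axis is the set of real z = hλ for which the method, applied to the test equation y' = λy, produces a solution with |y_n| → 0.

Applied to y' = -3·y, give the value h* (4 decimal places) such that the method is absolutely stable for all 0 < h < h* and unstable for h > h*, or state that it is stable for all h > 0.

(-16.0000,0); λ=-3 ⇒ h* = (16)/3 = 5.3333.

On y'=λy, z=hλ:
  y_{n+1} = y_n + z·[9/16·y_n + 7/16·y_{n+1}] ⇒ (1 − 7/16z)y_{n+1} = (1 + 9/16z)y_n
  ⇒ R(z) = (1 + 9/16z)/(1 − 7/16z).

Boundary: |R(x)|=1, x<0.
x=-1.12: |R|=0.2483
R=−1: 1+9/16x = −1+7/16x ⇒ -1/8x=2 ⇒ x=2/(-1/8)=-16.0000
Confirm numerically:
  x=-13.065: |R|=0.94537 <1
  x=-11.372: |R|=0.90318 <1
  x=-10.778: |R|=0.88579 <1
  x=-16.460: |R|=1.00701 >1
  x=-16.059: |R|=1.00092 >1
So |R|<1 on (-16.0000, 0).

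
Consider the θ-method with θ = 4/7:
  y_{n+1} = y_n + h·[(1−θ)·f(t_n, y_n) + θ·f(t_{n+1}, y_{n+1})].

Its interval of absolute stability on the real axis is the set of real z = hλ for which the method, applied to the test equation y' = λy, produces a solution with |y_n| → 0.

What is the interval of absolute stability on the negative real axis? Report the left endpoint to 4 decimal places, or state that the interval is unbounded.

interval (−∞, 0).

Test eqn y'=λy, z=hλ:
  y_{n+1} = y_n + z·[3/7·y_n + 4/7·y_{n+1}] ⇒ (1 − 4/7z)y_{n+1} = (1 + 3/7z)y_n
  R(z) = (1 + 3/7z)/(1 − 4/7z).

Find x<0 with |R(x)|<1.
x=-0.66: |R|=0.5207
x=-2: |R|=0.0667
x=-10: |R|=0.4894
x=-100: |R|=0.7199
θ=4/7≥1/2 ⇒ |1+3/7x|<|1−4/7x| ∀x<0 ⇒ interval (−∞,0).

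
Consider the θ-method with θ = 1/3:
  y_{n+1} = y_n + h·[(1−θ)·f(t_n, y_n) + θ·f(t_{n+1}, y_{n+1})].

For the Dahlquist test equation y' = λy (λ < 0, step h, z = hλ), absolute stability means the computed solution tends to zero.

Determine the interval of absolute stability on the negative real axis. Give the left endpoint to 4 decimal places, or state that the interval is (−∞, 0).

(-6.0000, 0).

With y'=λy (z=hλ):
  y_{n+1} = y_n + z·[2/3·y_n + 1/3·y_{n+1}] ⇒ (1 − 1/3z)y_{n+1} = (1 + 2/3z)y_n
  so R(z) = (1 + 2/3z)/(1 − 1/3z).

Need |R(x)|<1, x<0.
x=-1.44: |R|=0.0270
R=−1: 1+2/3x = −1+1/3x ⇒ -1/3x=2 ⇒ x=2/(-1/3)=-6.0000
Confirm numerically:
  x=-4.823: |R|=0.84955 <1
  x=-4.405: |R|=0.78460 <1
  x=-3.569: |R|=0.62993 <1
  x=-6.366: |R|=1.03908 >1
  x=-6.352: |R|=1.03764 >1
  x=-6.269: |R|=1.02902 >1
Stable set (-6.0000, 0).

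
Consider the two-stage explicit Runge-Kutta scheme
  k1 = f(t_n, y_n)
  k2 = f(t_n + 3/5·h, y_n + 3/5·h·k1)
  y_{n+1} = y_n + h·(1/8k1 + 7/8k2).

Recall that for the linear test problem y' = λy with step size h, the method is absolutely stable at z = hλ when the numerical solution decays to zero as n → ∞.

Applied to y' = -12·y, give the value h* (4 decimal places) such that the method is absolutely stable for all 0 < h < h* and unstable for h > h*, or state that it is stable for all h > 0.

Test eqn y'=λy, z=hλ:
  k1=λy_n ⇒ h·k1=z·y_n;  k2=λ(1+3/5z)y_n ⇒ h·k2=z(1+3/5z)y_n
  y_{n+1}/y_n = 1 + 1/8z + 7/8z(1+3/5z) = 1 + z + 21/40z²
  so R(z) = 1 + z + 21/40z².

Need |R(x)|<1, x<0.
x=-1.07: |R|=0.5311
R=1: x+21/40x²=0 ⇒ x=−40/21=-1.9048; min R=1−1/(4·21/40)=0.5238>−1
Confirm numerically:
  x=-1.305: |R|=0.58909 <1
  x=-1.153: |R|=0.54494 <1
  x=-1.007: |R|=0.52538 <1
  x=-2.471: |R|=1.73457 >1
  x=-2.363: |R|=1.56848 >1
  x=-2.100: |R|=1.21525 >1
So |R|<1 on (-1.9048, 0).

(-1.9048,0); λ=-12 ⇒ h* = (40/21)/12 = 0.1587.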